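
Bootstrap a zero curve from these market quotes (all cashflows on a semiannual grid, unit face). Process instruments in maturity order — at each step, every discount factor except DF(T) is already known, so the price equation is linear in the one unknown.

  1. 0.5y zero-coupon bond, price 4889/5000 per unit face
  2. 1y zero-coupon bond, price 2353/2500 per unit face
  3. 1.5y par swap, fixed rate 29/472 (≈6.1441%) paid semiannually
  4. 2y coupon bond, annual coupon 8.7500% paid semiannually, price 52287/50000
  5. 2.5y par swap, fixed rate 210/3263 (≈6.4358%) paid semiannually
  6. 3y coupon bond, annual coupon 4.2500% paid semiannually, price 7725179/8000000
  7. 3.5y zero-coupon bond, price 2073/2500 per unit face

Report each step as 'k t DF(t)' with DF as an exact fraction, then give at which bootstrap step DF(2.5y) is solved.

step 1 [0.5y] zero: DF = P = 4889/5000 ≈ 0.977800
step 2 [1y] zero: DF = P = 2353/2500 ≈ 0.941200
step 3 [1.5y] swap r/2=29/944: DF=(1 − 29/944·(0.977800+0.941200))/(1+29/944) = 913/1000 ≈ 0.913000
step 4 [2y] bond c/2=7/160: DF=(52287/50000 − 7/160·(0.977800+0.941200+0.913000))/(1+7/160) = 552/625 ≈ 0.883200
step 5 [2.5y] swap r/2=105/3263: DF=(1 − 105/3263·(0.977800+0.941200+0.913000+0.883200))/(1+105/3263) = 853/1000 ≈ 0.853000
step 6 [3y] bond c/2=17/800: DF=(7725179/8000000 − 17/800·(0.977800+0.941200+0.913000+0.883200+0.853000))/(1+17/800) = 1701/2000 ≈ 0.850500
step 7 [3.5y] zero: DF = P = 2073/2500 ≈ 0.829200

1 1/2 4889/5000
2 1 2353/2500
3 3/2 913/1000
4 2 552/625
5 5/2 853/1000
6 3 1701/2000
7 7/2 2073/2500
DF(2.5y) is solved at step 5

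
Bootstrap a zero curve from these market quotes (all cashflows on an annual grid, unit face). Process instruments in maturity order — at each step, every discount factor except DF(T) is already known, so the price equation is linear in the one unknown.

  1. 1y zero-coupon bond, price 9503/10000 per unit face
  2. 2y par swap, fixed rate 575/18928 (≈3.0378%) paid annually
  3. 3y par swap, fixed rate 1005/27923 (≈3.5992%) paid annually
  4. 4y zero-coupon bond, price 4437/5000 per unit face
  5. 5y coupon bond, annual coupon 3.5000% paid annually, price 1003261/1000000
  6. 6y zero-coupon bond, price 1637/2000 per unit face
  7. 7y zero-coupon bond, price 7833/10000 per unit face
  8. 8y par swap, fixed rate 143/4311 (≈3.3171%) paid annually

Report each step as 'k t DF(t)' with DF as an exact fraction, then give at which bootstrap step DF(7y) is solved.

1 1 9503/10000
2 2 377/400
3 3 1799/2000
4 4 4437/5000
5 5 8449/10000
6 6 1637/2000
7 7 7833/10000
8 8 482/625
DF(7y) is solved at step 7

step 1 [1y] zero: DF = P = 9503/10000 ≈ 0.950300
step 2 [2y] swap r/1=575/18928: DF=(1 − 575/18928·(0.950300))/(1+575/18928) = 377/400 ≈ 0.942500
step 3 [3y] swap r/1=1005/27923: DF=(1 − 1005/27923·(0.950300+0.942500))/(1+1005/27923) = 1799/2000 ≈ 0.899500
step 4 [4y] zero: DF = P = 4437/5000 ≈ 0.887400
step 5 [5y] bond c/1=7/200: DF=(1003261/1000000 − 7/200·(0.950300+0.942500+0.899500+0.887400))/(1+7/200) = 8449/10000 ≈ 0.844900
step 6 [6y] zero: DF = P = 1637/2000 ≈ 0.818500
step 7 [7y] zero: DF = P = 7833/10000 ≈ 0.783300
step 8 [8y] swap r/1=143/4311: DF=(1 − 143/4311·(0.950300+0.942500+0.899500+0.887400+0.844900+0.818500+0.783300))/(1+143/4311) = 482/625 ≈ 0.771200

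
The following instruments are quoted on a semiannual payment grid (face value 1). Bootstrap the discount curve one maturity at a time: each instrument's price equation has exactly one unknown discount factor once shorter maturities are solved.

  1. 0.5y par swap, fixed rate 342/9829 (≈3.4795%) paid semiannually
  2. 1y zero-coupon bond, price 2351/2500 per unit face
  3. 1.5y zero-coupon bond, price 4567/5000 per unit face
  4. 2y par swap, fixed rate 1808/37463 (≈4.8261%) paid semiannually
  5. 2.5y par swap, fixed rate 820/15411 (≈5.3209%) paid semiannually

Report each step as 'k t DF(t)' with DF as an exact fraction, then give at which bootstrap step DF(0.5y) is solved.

1 1/2 9829/10000
2 1 2351/2500
3 3/2 4567/5000
4 2 1137/1250
5 5/2 877/1000
DF(0.5y) is solved at step 1

step 1 [0.5y] swap r/2=171/9829: DF=(1 − 171/9829·(0))/(1+171/9829) = 9829/10000 ≈ 0.982900
step 2 [1y] zero: DF = P = 2351/2500 ≈ 0.940400
step 3 [1.5y] zero: DF = P = 4567/5000 ≈ 0.913400
step 4 [2y] swap r/2=904/37463: DF=(1 − 904/37463·(0.982900+0.940400+0.913400))/(1+904/37463) = 1137/1250 ≈ 0.909600
step 5 [2.5y] swap r/2=410/15411: DF=(1 − 410/15411·(0.982900+0.940400+0.913400+0.909600))/(1+410/15411) = 877/1000 ≈ 0.877000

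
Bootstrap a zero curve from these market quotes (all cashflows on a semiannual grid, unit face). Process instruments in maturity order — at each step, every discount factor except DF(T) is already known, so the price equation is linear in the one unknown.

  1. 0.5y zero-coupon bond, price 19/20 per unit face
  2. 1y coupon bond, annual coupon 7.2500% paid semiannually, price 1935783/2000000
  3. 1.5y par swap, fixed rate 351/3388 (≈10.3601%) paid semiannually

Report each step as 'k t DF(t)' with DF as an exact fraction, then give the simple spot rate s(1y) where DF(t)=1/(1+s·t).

1 1/2 19/20
2 1 563/625
3 3/2 2149/2500
s(1y) = (1/(563/625) − 1)/(1) = 62/563 ≈ 11.0124%

step 1 [0.5y] zero: DF = P = 19/20 ≈ 0.950000
step 2 [1y] bond c/2=29/800: DF=(1935783/2000000 − 29/800·(0.950000))/(1+29/800) = 563/625 ≈ 0.900800
step 3 [1.5y] swap r/2=351/6776: DF=(1 − 351/6776·(0.950000+0.900800))/(1+351/6776) = 2149/2500 ≈ 0.859600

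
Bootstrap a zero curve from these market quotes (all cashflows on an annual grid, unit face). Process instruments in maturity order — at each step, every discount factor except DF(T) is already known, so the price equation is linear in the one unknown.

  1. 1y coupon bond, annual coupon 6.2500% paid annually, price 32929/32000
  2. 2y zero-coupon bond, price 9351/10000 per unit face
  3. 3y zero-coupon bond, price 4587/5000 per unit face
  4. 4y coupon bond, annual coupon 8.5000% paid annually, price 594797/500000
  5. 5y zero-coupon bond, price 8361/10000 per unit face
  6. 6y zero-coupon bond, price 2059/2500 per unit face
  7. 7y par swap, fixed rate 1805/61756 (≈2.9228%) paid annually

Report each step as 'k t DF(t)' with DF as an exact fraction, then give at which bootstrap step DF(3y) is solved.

1 1 1937/2000
2 2 9351/10000
3 3 4587/5000
4 4 4377/5000
5 5 8361/10000
6 6 2059/2500
7 7 1639/2000
DF(3y) is solved at step 3

step 1 [1y] bond c/1=1/16: DF=(32929/32000 − 1/16·(0))/(1+1/16) = 1937/2000 ≈ 0.968500
step 2 [2y] zero: DF = P = 9351/10000 ≈ 0.935100
step 3 [3y] zero: DF = P = 4587/5000 ≈ 0.917400
step 4 [4y] bond c/1=17/200: DF=(594797/500000 − 17/200·(0.968500+0.935100+0.917400))/(1+17/200) = 4377/5000 ≈ 0.875400
step 5 [5y] zero: DF = P = 8361/10000 ≈ 0.836100
step 6 [6y] zero: DF = P = 2059/2500 ≈ 0.823600
step 7 [7y] swap r/1=1805/61756: DF=(1 − 1805/61756·(0.968500+0.935100+0.917400+0.875400+0.836100+0.823600))/(1+1805/61756) = 1639/2000 ≈ 0.819500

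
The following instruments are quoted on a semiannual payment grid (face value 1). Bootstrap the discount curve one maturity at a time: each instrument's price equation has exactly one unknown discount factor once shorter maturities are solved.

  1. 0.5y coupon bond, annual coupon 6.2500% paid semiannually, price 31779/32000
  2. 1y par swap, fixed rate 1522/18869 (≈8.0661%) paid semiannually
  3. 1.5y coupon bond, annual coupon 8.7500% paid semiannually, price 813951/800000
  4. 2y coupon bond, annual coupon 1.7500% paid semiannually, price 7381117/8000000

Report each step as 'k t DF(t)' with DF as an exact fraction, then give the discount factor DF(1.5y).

1 1/2 963/1000
2 1 9239/10000
3 3/2 8957/10000
4 2 1781/2000
DF(1.5y) = 8957/10000 ≈ 0.895700

step 1 [0.5y] bond c/2=1/32: DF=(31779/32000 − 1/32·(0))/(1+1/32) = 963/1000 ≈ 0.963000
step 2 [1y] swap r/2=761/18869: DF=(1 − 761/18869·(0.963000))/(1+761/18869) = 9239/10000 ≈ 0.923900
step 3 [1.5y] bond c/2=7/160: DF=(813951/800000 − 7/160·(0.963000+0.923900))/(1+7/160) = 8957/10000 ≈ 0.895700
step 4 [2y] bond c/2=7/800: DF=(7381117/8000000 − 7/800·(0.963000+0.923900+0.895700))/(1+7/800) = 1781/2000 ≈ 0.890500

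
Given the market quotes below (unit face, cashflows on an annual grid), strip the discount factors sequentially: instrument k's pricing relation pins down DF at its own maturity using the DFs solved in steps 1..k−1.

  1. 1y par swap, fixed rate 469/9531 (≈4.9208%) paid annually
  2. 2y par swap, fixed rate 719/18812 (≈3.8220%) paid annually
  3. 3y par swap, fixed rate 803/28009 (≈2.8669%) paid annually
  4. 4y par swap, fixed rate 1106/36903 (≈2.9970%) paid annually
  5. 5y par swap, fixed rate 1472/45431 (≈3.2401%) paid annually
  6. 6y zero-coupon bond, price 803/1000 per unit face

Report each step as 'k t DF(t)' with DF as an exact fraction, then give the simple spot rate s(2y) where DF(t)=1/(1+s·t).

step 1 [1y] swap r/1=469/9531: DF=(1 − 469/9531·(0))/(1+469/9531) = 9531/10000 ≈ 0.953100
step 2 [2y] swap r/1=719/18812: DF=(1 − 719/18812·(0.953100))/(1+719/18812) = 9281/10000 ≈ 0.928100
step 3 [3y] swap r/1=803/28009: DF=(1 − 803/28009·(0.953100+0.928100))/(1+803/28009) = 9197/10000 ≈ 0.919700
step 4 [4y] swap r/1=1106/36903: DF=(1 − 1106/36903·(0.953100+0.928100+0.919700))/(1+1106/36903) = 4447/5000 ≈ 0.889400
step 5 [5y] swap r/1=1472/45431: DF=(1 − 1472/45431·(0.953100+0.928100+0.919700+0.889400))/(1+1472/45431) = 533/625 ≈ 0.852800
step 6 [6y] zero: DF = P = 803/1000 ≈ 0.803000

1 1 9531/10000
2 2 9281/10000
3 3 9197/10000
4 4 4447/5000
5 5 533/625
6 6 803/1000
s(2y) = (1/(9281/10000) − 1)/(2) = 719/18562 ≈ 3.8735%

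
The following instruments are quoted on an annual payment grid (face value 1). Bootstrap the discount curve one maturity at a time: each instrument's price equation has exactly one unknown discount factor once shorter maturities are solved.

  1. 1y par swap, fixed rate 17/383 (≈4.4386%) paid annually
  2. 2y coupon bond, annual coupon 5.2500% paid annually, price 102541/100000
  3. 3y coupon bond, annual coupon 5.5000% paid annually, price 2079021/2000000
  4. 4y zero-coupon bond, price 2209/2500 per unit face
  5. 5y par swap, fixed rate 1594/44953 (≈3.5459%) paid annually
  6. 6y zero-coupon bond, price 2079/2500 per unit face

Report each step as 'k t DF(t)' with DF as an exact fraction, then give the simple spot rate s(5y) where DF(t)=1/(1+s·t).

step 1 [1y] swap r/1=17/383: DF=(1 − 17/383·(0))/(1+17/383) = 383/400 ≈ 0.957500
step 2 [2y] bond c/1=21/400: DF=(102541/100000 − 21/400·(0.957500))/(1+21/400) = 1853/2000 ≈ 0.926500
step 3 [3y] bond c/1=11/200: DF=(2079021/2000000 − 11/200·(0.957500+0.926500))/(1+11/200) = 8871/10000 ≈ 0.887100
step 4 [4y] zero: DF = P = 2209/2500 ≈ 0.883600
step 5 [5y] swap r/1=1594/44953: DF=(1 − 1594/44953·(0.957500+0.926500+0.887100+0.883600))/(1+1594/44953) = 4203/5000 ≈ 0.840600
step 6 [6y] zero: DF = P = 2079/2500 ≈ 0.831600

1 1 383/400
2 2 1853/2000
3 3 8871/10000
4 4 2209/2500
5 5 4203/5000
6 6 2079/2500
s(5y) = (1/(4203/5000) − 1)/(5) = 797/21015 ≈ 3.7925%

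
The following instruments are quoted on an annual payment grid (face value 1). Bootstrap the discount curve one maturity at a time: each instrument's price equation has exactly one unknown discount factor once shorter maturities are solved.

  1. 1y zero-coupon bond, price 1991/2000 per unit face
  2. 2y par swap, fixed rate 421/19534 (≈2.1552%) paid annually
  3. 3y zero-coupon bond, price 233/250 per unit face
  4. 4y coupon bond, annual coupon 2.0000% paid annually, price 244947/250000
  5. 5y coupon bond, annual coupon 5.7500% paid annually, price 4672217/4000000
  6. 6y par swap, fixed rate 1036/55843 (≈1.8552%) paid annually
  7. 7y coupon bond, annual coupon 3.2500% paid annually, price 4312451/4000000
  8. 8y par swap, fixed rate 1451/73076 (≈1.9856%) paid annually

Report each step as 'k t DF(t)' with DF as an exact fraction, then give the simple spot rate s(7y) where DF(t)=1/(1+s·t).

1 1 1991/2000
2 2 9579/10000
3 3 233/250
4 4 113/125
5 5 1797/2000
6 6 2241/2500
7 7 2171/2500
8 8 8549/10000
s(7y) = (1/(2171/2500) − 1)/(7) = 47/2171 ≈ 2.1649%

step 1 [1y] zero: DF = P = 1991/2000 ≈ 0.995500
step 2 [2y] swap r/1=421/19534: DF=(1 − 421/19534·(0.995500))/(1+421/19534) = 9579/10000 ≈ 0.957900
step 3 [3y] zero: DF = P = 233/250 ≈ 0.932000
step 4 [4y] bond c/1=1/50: DF=(244947/250000 − 1/50·(0.995500+0.957900+0.932000))/(1+1/50) = 113/125 ≈ 0.904000
step 5 [5y] bond c/1=23/400: DF=(4672217/4000000 − 23/400·(0.995500+0.957900+0.932000+0.904000))/(1+23/400) = 1797/2000 ≈ 0.898500
step 6 [6y] swap r/1=1036/55843: DF=(1 − 1036/55843·(0.995500+0.957900+0.932000+0.904000+0.898500))/(1+1036/55843) = 2241/2500 ≈ 0.896400
step 7 [7y] bond c/1=13/400: DF=(4312451/4000000 − 13/400·(0.995500+0.957900+0.932000+0.904000+0.898500+0.896400))/(1+13/400) = 2171/2500 ≈ 0.868400
step 8 [8y] swap r/1=1451/73076: DF=(1 − 1451/73076·(0.995500+0.957900+0.932000+0.904000+0.898500+0.896400+0.868400))/(1+1451/73076) = 8549/10000 ≈ 0.854900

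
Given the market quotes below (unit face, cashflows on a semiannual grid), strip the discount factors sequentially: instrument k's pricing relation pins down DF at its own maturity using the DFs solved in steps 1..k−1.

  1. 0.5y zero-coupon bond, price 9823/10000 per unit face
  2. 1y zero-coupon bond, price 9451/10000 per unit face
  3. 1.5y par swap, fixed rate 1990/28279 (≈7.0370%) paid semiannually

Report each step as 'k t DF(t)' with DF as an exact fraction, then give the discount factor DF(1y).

1 1/2 9823/10000
2 1 9451/10000
3 3/2 1801/2000
DF(1y) = 9451/10000 ≈ 0.945100

step 1 [0.5y] zero: DF = P = 9823/10000 ≈ 0.982300
step 2 [1y] zero: DF = P = 9451/10000 ≈ 0.945100
step 3 [1.5y] swap r/2=995/28279: DF=(1 − 995/28279·(0.982300+0.945100))/(1+995/28279) = 1801/2000 ≈ 0.900500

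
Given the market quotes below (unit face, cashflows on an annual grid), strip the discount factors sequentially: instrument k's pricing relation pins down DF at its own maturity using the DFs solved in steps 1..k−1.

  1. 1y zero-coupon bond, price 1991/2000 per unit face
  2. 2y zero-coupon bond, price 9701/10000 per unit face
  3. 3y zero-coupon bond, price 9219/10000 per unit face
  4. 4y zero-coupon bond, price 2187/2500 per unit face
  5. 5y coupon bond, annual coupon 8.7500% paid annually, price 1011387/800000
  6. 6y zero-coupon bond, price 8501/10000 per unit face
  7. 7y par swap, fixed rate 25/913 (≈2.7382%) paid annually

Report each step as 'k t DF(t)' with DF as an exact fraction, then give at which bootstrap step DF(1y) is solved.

1 1 1991/2000
2 2 9701/10000
3 3 9219/10000
4 4 2187/2500
5 5 4299/5000
6 6 8501/10000
7 7 331/400
DF(1y) is solved at step 1

step 1 [1y] zero: DF = P = 1991/2000 ≈ 0.995500
step 2 [2y] zero: DF = P = 9701/10000 ≈ 0.970100
step 3 [3y] zero: DF = P = 9219/10000 ≈ 0.921900
step 4 [4y] zero: DF = P = 2187/2500 ≈ 0.874800
step 5 [5y] bond c/1=7/80: DF=(1011387/800000 − 7/80·(0.995500+0.970100+0.921900+0.874800))/(1+7/80) = 4299/5000 ≈ 0.859800
step 6 [6y] zero: DF = P = 8501/10000 ≈ 0.850100
step 7 [7y] swap r/1=25/913: DF=(1 − 25/913·(0.995500+0.970100+0.921900+0.874800+0.859800+0.850100))/(1+25/913) = 331/400 ≈ 0.827500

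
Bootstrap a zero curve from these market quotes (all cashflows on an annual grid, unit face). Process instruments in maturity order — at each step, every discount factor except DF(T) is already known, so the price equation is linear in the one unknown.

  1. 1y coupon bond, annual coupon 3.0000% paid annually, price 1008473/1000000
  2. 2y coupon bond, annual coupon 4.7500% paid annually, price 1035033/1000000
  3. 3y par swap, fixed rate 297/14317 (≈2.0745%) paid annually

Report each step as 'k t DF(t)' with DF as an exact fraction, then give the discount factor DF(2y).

step 1 [1y] bond c/1=3/100: DF=(1008473/1000000 − 3/100·(0))/(1+3/100) = 9791/10000 ≈ 0.979100
step 2 [2y] bond c/1=19/400: DF=(1035033/1000000 − 19/400·(0.979100))/(1+19/400) = 9437/10000 ≈ 0.943700
step 3 [3y] swap r/1=297/14317: DF=(1 − 297/14317·(0.979100+0.943700))/(1+297/14317) = 4703/5000 ≈ 0.940600

1 1 9791/10000
2 2 9437/10000
3 3 4703/5000
DF(2y) = 9437/10000 ≈ 0.943700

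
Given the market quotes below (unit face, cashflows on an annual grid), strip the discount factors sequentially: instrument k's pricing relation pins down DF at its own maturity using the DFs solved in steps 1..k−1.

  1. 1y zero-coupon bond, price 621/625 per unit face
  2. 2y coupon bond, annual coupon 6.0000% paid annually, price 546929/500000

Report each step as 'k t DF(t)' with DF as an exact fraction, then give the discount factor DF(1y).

step 1 [1y] zero: DF = P = 621/625 ≈ 0.993600
step 2 [2y] bond c/1=3/50: DF=(546929/500000 − 3/50·(0.993600))/(1+3/50) = 9757/10000 ≈ 0.975700

1 1 621/625
2 2 9757/10000
DF(1y) = 621/625 ≈ 0.993600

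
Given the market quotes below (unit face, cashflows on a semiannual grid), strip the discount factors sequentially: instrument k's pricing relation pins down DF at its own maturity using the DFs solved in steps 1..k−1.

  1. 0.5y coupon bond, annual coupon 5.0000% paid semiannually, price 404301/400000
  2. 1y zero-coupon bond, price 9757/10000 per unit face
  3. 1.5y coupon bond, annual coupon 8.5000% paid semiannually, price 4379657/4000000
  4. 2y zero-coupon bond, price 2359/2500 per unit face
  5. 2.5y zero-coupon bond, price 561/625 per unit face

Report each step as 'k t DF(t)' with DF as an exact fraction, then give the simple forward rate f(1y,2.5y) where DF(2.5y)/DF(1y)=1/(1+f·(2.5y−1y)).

1 1/2 9861/10000
2 1 9757/10000
3 3/2 9703/10000
4 2 2359/2500
5 5/2 561/625
f(1y,2.5y) = ((9757/10000)/(561/625) − 1)/(3/2) = 71/1224 ≈ 5.8007%

step 1 [0.5y] bond c/2=1/40: DF=(404301/400000 − 1/40·(0))/(1+1/40) = 9861/10000 ≈ 0.986100
step 2 [1y] zero: DF = P = 9757/10000 ≈ 0.975700
step 3 [1.5y] bond c/2=17/400: DF=(4379657/4000000 − 17/400·(0.986100+0.975700))/(1+17/400) = 9703/10000 ≈ 0.970300
step 4 [2y] zero: DF = P = 2359/2500 ≈ 0.943600
step 5 [2.5y] zero: DF = P = 561/625 ≈ 0.897600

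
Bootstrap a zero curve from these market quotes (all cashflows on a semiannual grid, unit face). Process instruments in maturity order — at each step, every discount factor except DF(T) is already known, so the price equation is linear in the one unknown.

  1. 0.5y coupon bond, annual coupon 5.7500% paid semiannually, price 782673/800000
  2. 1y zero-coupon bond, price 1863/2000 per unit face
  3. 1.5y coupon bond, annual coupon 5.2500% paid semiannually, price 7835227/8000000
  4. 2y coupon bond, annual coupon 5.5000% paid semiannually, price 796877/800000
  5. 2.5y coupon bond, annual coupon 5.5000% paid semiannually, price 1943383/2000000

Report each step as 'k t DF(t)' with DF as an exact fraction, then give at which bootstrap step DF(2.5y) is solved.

1 1/2 951/1000
2 1 1863/2000
3 3/2 4531/5000
4 2 2237/2500
5 5/2 8471/10000
DF(2.5y) is solved at step 5

step 1 [0.5y] bond c/2=23/800: DF=(782673/800000 − 23/800·(0))/(1+23/800) = 951/1000 ≈ 0.951000
step 2 [1y] zero: DF = P = 1863/2000 ≈ 0.931500
step 3 [1.5y] bond c/2=21/800: DF=(7835227/8000000 − 21/800·(0.951000+0.931500))/(1+21/800) = 4531/5000 ≈ 0.906200
step 4 [2y] bond c/2=11/400: DF=(796877/800000 − 11/400·(0.951000+0.931500+0.906200))/(1+11/400) = 2237/2500 ≈ 0.894800
step 5 [2.5y] bond c/2=11/400: DF=(1943383/2000000 − 11/400·(0.951000+0.931500+0.906200+0.894800))/(1+11/400) = 8471/10000 ≈ 0.847100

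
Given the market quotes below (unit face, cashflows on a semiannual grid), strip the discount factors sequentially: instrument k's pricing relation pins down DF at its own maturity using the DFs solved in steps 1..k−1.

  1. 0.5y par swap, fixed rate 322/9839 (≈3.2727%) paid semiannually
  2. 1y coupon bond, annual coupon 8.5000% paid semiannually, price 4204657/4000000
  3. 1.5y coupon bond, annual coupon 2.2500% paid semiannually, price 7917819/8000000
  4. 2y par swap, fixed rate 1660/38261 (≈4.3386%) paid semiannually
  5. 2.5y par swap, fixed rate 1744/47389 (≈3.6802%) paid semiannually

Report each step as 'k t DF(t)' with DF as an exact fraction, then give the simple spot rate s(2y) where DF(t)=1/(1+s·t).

step 1 [0.5y] swap r/2=161/9839: DF=(1 − 161/9839·(0))/(1+161/9839) = 9839/10000 ≈ 0.983900
step 2 [1y] bond c/2=17/400: DF=(4204657/4000000 − 17/400·(0.983900))/(1+17/400) = 4841/5000 ≈ 0.968200
step 3 [1.5y] bond c/2=9/800: DF=(7917819/8000000 − 9/800·(0.983900+0.968200))/(1+9/800) = 957/1000 ≈ 0.957000
step 4 [2y] swap r/2=830/38261: DF=(1 − 830/38261·(0.983900+0.968200+0.957000))/(1+830/38261) = 917/1000 ≈ 0.917000
step 5 [2.5y] swap r/2=872/47389: DF=(1 − 872/47389·(0.983900+0.968200+0.957000+0.917000))/(1+872/47389) = 1141/1250 ≈ 0.912800

1 1/2 9839/10000
2 1 4841/5000
3 3/2 957/1000
4 2 917/1000
5 5/2 1141/1250
s(2y) = (1/(917/1000) − 1)/(2) = 83/1834 ≈ 4.5256%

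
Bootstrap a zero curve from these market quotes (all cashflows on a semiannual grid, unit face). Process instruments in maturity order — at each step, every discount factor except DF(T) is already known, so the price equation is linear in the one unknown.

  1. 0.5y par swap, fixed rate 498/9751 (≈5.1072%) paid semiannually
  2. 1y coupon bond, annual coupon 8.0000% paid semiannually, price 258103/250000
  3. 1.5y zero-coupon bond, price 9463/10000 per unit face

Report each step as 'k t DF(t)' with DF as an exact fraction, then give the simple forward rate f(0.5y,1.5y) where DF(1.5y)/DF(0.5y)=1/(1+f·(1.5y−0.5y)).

step 1 [0.5y] swap r/2=249/9751: DF=(1 − 249/9751·(0))/(1+249/9751) = 9751/10000 ≈ 0.975100
step 2 [1y] bond c/2=1/25: DF=(258103/250000 − 1/25·(0.975100))/(1+1/25) = 597/625 ≈ 0.955200
step 3 [1.5y] zero: DF = P = 9463/10000 ≈ 0.946300

1 1/2 9751/10000
2 1 597/625
3 3/2 9463/10000
f(0.5y,1.5y) = ((9751/10000)/(9463/10000) − 1)/(1) = 288/9463 ≈ 3.0434%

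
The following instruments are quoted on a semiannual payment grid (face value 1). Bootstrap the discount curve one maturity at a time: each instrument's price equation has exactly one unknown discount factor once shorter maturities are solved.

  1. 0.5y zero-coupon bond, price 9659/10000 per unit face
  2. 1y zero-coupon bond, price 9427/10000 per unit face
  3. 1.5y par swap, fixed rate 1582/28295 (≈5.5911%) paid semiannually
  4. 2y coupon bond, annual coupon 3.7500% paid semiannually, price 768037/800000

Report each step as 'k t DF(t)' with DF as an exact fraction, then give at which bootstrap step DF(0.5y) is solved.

1 1/2 9659/10000
2 1 9427/10000
3 3/2 9209/10000
4 2 8903/10000
DF(0.5y) is solved at step 1

step 1 [0.5y] zero: DF = P = 9659/10000 ≈ 0.965900
step 2 [1y] zero: DF = P = 9427/10000 ≈ 0.942700
step 3 [1.5y] swap r/2=791/28295: DF=(1 − 791/28295·(0.965900+0.942700))/(1+791/28295) = 9209/10000 ≈ 0.920900
step 4 [2y] bond c/2=3/160: DF=(768037/800000 − 3/160·(0.965900+0.942700+0.920900))/(1+3/160) = 8903/10000 ≈ 0.890300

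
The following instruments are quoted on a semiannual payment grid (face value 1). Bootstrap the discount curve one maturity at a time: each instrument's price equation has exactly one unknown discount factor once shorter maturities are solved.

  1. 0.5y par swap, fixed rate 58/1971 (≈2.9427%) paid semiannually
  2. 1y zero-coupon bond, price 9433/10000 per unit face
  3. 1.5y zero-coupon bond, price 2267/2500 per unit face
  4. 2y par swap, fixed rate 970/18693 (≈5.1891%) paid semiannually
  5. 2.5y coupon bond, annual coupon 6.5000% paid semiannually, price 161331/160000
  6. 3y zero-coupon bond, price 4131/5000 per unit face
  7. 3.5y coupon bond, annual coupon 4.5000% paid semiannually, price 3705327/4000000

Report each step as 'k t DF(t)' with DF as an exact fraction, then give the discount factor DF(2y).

step 1 [0.5y] swap r/2=29/1971: DF=(1 − 29/1971·(0))/(1+29/1971) = 1971/2000 ≈ 0.985500
step 2 [1y] zero: DF = P = 9433/10000 ≈ 0.943300
step 3 [1.5y] zero: DF = P = 2267/2500 ≈ 0.906800
step 4 [2y] swap r/2=485/18693: DF=(1 − 485/18693·(0.985500+0.943300+0.906800))/(1+485/18693) = 903/1000 ≈ 0.903000
step 5 [2.5y] bond c/2=13/400: DF=(161331/160000 − 13/400·(0.985500+0.943300+0.906800+0.903000))/(1+13/400) = 8589/10000 ≈ 0.858900
step 6 [3y] zero: DF = P = 4131/5000 ≈ 0.826200
step 7 [3.5y] bond c/2=9/400: DF=(3705327/4000000 − 9/400·(0.985500+0.943300+0.906800+0.903000+0.858900+0.826200))/(1+9/400) = 3933/5000 ≈ 0.786600

1 1/2 1971/2000
2 1 9433/10000
3 3/2 2267/2500
4 2 903/1000
5 5/2 8589/10000
6 3 4131/5000
7 7/2 3933/5000
DF(2y) = 903/1000 ≈ 0.903000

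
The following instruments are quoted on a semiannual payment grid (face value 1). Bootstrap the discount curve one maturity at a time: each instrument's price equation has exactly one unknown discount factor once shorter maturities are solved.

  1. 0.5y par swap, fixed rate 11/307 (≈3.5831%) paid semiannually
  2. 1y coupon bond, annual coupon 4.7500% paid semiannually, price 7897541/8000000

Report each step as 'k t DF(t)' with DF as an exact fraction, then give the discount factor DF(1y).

1 1/2 614/625
2 1 1883/2000
DF(1y) = 1883/2000 ≈ 0.941500

step 1 [0.5y] swap r/2=11/614: DF=(1 − 11/614·(0))/(1+11/614) = 614/625 ≈ 0.982400
step 2 [1y] bond c/2=19/800: DF=(7897541/8000000 − 19/800·(0.982400))/(1+19/800) = 1883/2000 ≈ 0.941500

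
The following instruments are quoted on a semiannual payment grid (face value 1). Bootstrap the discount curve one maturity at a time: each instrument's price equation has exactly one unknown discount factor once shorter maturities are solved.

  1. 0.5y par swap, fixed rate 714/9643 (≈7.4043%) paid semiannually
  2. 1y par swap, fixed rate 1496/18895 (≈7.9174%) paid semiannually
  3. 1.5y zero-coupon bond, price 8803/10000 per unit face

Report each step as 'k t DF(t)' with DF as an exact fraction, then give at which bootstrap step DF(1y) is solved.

step 1 [0.5y] swap r/2=357/9643: DF=(1 − 357/9643·(0))/(1+357/9643) = 9643/10000 ≈ 0.964300
step 2 [1y] swap r/2=748/18895: DF=(1 − 748/18895·(0.964300))/(1+748/18895) = 2313/2500 ≈ 0.925200
step 3 [1.5y] zero: DF = P = 8803/10000 ≈ 0.880300

1 1/2 9643/10000
2 1 2313/2500
3 3/2 8803/10000
DF(1y) is solved at step 2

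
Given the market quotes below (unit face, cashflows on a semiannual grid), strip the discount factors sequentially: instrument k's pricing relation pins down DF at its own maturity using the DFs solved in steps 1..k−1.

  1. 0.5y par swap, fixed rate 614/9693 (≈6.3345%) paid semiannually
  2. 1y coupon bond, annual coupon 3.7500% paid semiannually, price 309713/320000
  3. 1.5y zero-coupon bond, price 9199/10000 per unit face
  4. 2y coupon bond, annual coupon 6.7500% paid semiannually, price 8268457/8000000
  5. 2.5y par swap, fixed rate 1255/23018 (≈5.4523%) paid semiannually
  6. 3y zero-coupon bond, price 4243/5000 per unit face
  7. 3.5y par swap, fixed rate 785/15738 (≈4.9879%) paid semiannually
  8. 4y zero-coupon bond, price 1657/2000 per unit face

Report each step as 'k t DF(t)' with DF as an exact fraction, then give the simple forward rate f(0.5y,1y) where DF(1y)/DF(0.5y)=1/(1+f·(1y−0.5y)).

step 1 [0.5y] swap r/2=307/9693: DF=(1 − 307/9693·(0))/(1+307/9693) = 9693/10000 ≈ 0.969300
step 2 [1y] bond c/2=3/160: DF=(309713/320000 − 3/160·(0.969300))/(1+3/160) = 4661/5000 ≈ 0.932200
step 3 [1.5y] zero: DF = P = 9199/10000 ≈ 0.919900
step 4 [2y] bond c/2=27/800: DF=(8268457/8000000 − 27/800·(0.969300+0.932200+0.919900))/(1+27/800) = 9077/10000 ≈ 0.907700
step 5 [2.5y] swap r/2=1255/46036: DF=(1 − 1255/46036·(0.969300+0.932200+0.919900+0.907700))/(1+1255/46036) = 1749/2000 ≈ 0.874500
step 6 [3y] zero: DF = P = 4243/5000 ≈ 0.848600
step 7 [3.5y] swap r/2=785/31476: DF=(1 − 785/31476·(0.969300+0.932200+0.919900+0.907700+0.874500+0.848600))/(1+785/31476) = 843/1000 ≈ 0.843000
step 8 [4y] zero: DF = P = 1657/2000 ≈ 0.828500

1 1/2 9693/10000
2 1 4661/5000
3 3/2 9199/10000
4 2 9077/10000
5 5/2 1749/2000
6 3 4243/5000
7 7/2 843/1000
8 4 1657/2000
f(0.5y,1y) = ((9693/10000)/(4661/5000) − 1)/(1/2) = 371/4661 ≈ 7.9597%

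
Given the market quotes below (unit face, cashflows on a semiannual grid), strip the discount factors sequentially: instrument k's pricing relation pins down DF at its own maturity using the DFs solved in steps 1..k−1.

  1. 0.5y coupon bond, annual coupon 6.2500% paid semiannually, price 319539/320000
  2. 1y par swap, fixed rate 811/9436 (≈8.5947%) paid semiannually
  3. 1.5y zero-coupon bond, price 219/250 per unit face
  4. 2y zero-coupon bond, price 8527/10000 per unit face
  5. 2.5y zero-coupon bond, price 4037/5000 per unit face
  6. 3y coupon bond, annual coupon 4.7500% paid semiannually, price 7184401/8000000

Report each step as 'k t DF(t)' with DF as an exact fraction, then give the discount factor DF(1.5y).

step 1 [0.5y] bond c/2=1/32: DF=(319539/320000 − 1/32·(0))/(1+1/32) = 9683/10000 ≈ 0.968300
step 2 [1y] swap r/2=811/18872: DF=(1 − 811/18872·(0.968300))/(1+811/18872) = 9189/10000 ≈ 0.918900
step 3 [1.5y] zero: DF = P = 219/250 ≈ 0.876000
step 4 [2y] zero: DF = P = 8527/10000 ≈ 0.852700
step 5 [2.5y] zero: DF = P = 4037/5000 ≈ 0.807400
step 6 [3y] bond c/2=19/800: DF=(7184401/8000000 − 19/800·(0.968300+0.918900+0.876000+0.852700+0.807400))/(1+19/800) = 3873/5000 ≈ 0.774600

1 1/2 9683/10000
2 1 9189/10000
3 3/2 219/250
4 2 8527/10000
5 5/2 4037/5000
6 3 3873/5000
DF(1.5y) = 219/250 ≈ 0.876000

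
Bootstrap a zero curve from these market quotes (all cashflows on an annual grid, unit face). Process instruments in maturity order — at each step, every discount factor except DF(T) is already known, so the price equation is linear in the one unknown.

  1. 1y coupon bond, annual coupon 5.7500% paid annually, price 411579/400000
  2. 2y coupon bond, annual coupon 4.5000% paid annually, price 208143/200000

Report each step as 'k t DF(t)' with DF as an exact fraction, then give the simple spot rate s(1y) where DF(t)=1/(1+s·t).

1 1 973/1000
2 2 477/500
s(1y) = (1/(973/1000) − 1)/(1) = 27/973 ≈ 2.7749%

step 1 [1y] bond c/1=23/400: DF=(411579/400000 − 23/400·(0))/(1+23/400) = 973/1000 ≈ 0.973000
step 2 [2y] bond c/1=9/200: DF=(208143/200000 − 9/200·(0.973000))/(1+9/200) = 477/500 ≈ 0.954000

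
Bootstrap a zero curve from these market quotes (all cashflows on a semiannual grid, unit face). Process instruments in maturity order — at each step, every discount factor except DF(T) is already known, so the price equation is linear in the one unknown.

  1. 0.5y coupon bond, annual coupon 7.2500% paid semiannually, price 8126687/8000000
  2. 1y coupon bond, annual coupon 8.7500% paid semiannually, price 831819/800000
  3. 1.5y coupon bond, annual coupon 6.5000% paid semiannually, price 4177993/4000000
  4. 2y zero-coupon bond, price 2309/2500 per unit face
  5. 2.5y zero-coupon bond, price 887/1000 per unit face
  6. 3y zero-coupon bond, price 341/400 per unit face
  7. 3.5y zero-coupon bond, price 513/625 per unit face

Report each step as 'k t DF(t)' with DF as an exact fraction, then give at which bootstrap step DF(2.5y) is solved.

step 1 [0.5y] bond c/2=29/800: DF=(8126687/8000000 − 29/800·(0))/(1+29/800) = 9803/10000 ≈ 0.980300
step 2 [1y] bond c/2=7/160: DF=(831819/800000 − 7/160·(0.980300))/(1+7/160) = 9551/10000 ≈ 0.955100
step 3 [1.5y] bond c/2=13/400: DF=(4177993/4000000 − 13/400·(0.980300+0.955100))/(1+13/400) = 9507/10000 ≈ 0.950700
step 4 [2y] zero: DF = P = 2309/2500 ≈ 0.923600
step 5 [2.5y] zero: DF = P = 887/1000 ≈ 0.887000
step 6 [3y] zero: DF = P = 341/400 ≈ 0.852500
step 7 [3.5y] zero: DF = P = 513/625 ≈ 0.820800

1 1/2 9803/10000
2 1 9551/10000
3 3/2 9507/10000
4 2 2309/2500
5 5/2 887/1000
6 3 341/400
7 7/2 513/625
DF(2.5y) is solved at step 5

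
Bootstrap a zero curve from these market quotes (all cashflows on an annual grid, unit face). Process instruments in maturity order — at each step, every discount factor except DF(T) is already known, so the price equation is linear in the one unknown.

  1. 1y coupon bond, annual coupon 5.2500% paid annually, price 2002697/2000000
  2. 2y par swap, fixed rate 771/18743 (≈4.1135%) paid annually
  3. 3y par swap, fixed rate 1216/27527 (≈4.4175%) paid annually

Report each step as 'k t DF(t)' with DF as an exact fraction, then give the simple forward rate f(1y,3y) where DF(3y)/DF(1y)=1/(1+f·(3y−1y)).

1 1 4757/5000
2 2 9229/10000
3 3 549/625
f(1y,3y) = ((4757/5000)/(549/625) − 1)/(2) = 365/8784 ≈ 4.1553%

step 1 [1y] bond c/1=21/400: DF=(2002697/2000000 − 21/400·(0))/(1+21/400) = 4757/5000 ≈ 0.951400
step 2 [2y] swap r/1=771/18743: DF=(1 − 771/18743·(0.951400))/(1+771/18743) = 9229/10000 ≈ 0.922900
step 3 [3y] swap r/1=1216/27527: DF=(1 − 1216/27527·(0.951400+0.922900))/(1+1216/27527) = 549/625 ≈ 0.878400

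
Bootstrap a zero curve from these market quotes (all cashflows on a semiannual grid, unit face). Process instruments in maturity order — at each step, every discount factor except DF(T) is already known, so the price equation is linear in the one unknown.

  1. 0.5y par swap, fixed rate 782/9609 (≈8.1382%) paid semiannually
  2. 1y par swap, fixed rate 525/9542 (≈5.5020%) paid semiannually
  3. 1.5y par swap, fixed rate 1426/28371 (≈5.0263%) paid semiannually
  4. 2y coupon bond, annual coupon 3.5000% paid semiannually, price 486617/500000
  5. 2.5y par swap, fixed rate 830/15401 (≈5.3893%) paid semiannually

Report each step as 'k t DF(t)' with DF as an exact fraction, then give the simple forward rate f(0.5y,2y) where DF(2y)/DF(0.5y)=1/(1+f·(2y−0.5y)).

step 1 [0.5y] swap r/2=391/9609: DF=(1 − 391/9609·(0))/(1+391/9609) = 9609/10000 ≈ 0.960900
step 2 [1y] swap r/2=525/19084: DF=(1 − 525/19084·(0.960900))/(1+525/19084) = 379/400 ≈ 0.947500
step 3 [1.5y] swap r/2=713/28371: DF=(1 − 713/28371·(0.960900+0.947500))/(1+713/28371) = 9287/10000 ≈ 0.928700
step 4 [2y] bond c/2=7/400: DF=(486617/500000 − 7/400·(0.960900+0.947500+0.928700))/(1+7/400) = 9077/10000 ≈ 0.907700
step 5 [2.5y] swap r/2=415/15401: DF=(1 − 415/15401·(0.960900+0.947500+0.928700+0.907700))/(1+415/15401) = 1751/2000 ≈ 0.875500

1 1/2 9609/10000
2 1 379/400
3 3/2 9287/10000
4 2 9077/10000
5 5/2 1751/2000
f(0.5y,2y) = ((9609/10000)/(9077/10000) − 1)/(3/2) = 1064/27231 ≈ 3.9073%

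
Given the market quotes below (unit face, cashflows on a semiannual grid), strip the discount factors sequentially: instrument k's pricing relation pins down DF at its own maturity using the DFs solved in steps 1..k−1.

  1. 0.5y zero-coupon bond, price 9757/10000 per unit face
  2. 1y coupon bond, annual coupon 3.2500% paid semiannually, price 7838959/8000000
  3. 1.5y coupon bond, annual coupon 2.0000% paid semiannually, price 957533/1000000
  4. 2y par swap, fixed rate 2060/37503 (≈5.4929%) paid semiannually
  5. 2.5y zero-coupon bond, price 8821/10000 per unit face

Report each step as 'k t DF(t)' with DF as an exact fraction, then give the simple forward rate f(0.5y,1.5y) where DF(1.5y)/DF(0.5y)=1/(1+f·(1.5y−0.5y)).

step 1 [0.5y] zero: DF = P = 9757/10000 ≈ 0.975700
step 2 [1y] bond c/2=13/800: DF=(7838959/8000000 − 13/800·(0.975700))/(1+13/800) = 4743/5000 ≈ 0.948600
step 3 [1.5y] bond c/2=1/100: DF=(957533/1000000 − 1/100·(0.975700+0.948600))/(1+1/100) = 929/1000 ≈ 0.929000
step 4 [2y] swap r/2=1030/37503: DF=(1 − 1030/37503·(0.975700+0.948600+0.929000))/(1+1030/37503) = 897/1000 ≈ 0.897000
step 5 [2.5y] zero: DF = P = 8821/10000 ≈ 0.882100

1 1/2 9757/10000
2 1 4743/5000
3 3/2 929/1000
4 2 897/1000
5 5/2 8821/10000
f(0.5y,1.5y) = ((9757/10000)/(929/1000) − 1)/(1) = 467/9290 ≈ 5.0269%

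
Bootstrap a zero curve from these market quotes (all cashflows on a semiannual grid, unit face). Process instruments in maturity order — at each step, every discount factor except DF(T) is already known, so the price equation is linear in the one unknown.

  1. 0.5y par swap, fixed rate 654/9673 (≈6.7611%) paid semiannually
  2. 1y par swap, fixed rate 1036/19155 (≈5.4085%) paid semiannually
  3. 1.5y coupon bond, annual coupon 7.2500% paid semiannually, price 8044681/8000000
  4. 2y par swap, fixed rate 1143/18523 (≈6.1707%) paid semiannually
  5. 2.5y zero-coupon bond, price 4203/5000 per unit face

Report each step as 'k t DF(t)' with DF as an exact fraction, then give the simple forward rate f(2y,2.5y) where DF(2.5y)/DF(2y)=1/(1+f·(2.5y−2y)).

1 1/2 9673/10000
2 1 4741/5000
3 3/2 4517/5000
4 2 8857/10000
5 5/2 4203/5000
f(2y,2.5y) = ((8857/10000)/(4203/5000) − 1)/(1/2) = 451/4203 ≈ 10.7304%

step 1 [0.5y] swap r/2=327/9673: DF=(1 − 327/9673·(0))/(1+327/9673) = 9673/10000 ≈ 0.967300
step 2 [1y] swap r/2=518/19155: DF=(1 − 518/19155·(0.967300))/(1+518/19155) = 4741/5000 ≈ 0.948200
step 3 [1.5y] bond c/2=29/800: DF=(8044681/8000000 − 29/800·(0.967300+0.948200))/(1+29/800) = 4517/5000 ≈ 0.903400
step 4 [2y] swap r/2=1143/37046: DF=(1 − 1143/37046·(0.967300+0.948200+0.903400))/(1+1143/37046) = 8857/10000 ≈ 0.885700
step 5 [2.5y] zero: DF = P = 4203/5000 ≈ 0.840600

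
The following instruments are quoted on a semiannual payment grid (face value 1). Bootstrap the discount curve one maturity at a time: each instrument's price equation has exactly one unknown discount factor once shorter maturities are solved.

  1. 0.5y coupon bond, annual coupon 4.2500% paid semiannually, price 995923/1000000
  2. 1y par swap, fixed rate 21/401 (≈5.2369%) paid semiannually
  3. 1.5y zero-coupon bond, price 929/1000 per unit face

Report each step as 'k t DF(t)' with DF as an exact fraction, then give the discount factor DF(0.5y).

step 1 [0.5y] bond c/2=17/800: DF=(995923/1000000 − 17/800·(0))/(1+17/800) = 1219/1250 ≈ 0.975200
step 2 [1y] swap r/2=21/802: DF=(1 − 21/802·(0.975200))/(1+21/802) = 1187/1250 ≈ 0.949600
step 3 [1.5y] zero: DF = P = 929/1000 ≈ 0.929000

1 1/2 1219/1250
2 1 1187/1250
3 3/2 929/1000
DF(0.5y) = 1219/1250 ≈ 0.975200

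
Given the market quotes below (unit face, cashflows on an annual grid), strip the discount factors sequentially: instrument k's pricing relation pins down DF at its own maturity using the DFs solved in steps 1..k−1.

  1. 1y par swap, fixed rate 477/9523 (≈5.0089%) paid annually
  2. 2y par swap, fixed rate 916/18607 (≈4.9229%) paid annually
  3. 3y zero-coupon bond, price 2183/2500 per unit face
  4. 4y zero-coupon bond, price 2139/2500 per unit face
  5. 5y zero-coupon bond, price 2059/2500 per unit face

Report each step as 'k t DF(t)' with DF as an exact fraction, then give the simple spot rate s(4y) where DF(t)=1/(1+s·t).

1 1 9523/10000
2 2 2271/2500
3 3 2183/2500
4 4 2139/2500
5 5 2059/2500
s(4y) = (1/(2139/2500) − 1)/(4) = 361/8556 ≈ 4.2193%

step 1 [1y] swap r/1=477/9523: DF=(1 − 477/9523·(0))/(1+477/9523) = 9523/10000 ≈ 0.952300
step 2 [2y] swap r/1=916/18607: DF=(1 − 916/18607·(0.952300))/(1+916/18607) = 2271/2500 ≈ 0.908400
step 3 [3y] zero: DF = P = 2183/2500 ≈ 0.873200
step 4 [4y] zero: DF = P = 2139/2500 ≈ 0.855600
step 5 [5y] zero: DF = P = 2059/2500 ≈ 0.823600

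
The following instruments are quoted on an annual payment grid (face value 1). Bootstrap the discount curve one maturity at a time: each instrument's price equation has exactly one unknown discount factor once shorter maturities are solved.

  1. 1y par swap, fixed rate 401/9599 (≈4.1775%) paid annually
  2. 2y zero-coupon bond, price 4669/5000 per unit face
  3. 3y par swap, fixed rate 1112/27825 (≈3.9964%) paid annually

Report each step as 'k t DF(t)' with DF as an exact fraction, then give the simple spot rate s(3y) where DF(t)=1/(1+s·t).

1 1 9599/10000
2 2 4669/5000
3 3 1111/1250
s(3y) = (1/(1111/1250) − 1)/(3) = 139/3333 ≈ 4.1704%

step 1 [1y] swap r/1=401/9599: DF=(1 − 401/9599·(0))/(1+401/9599) = 9599/10000 ≈ 0.959900
step 2 [2y] zero: DF = P = 4669/5000 ≈ 0.933800
step 3 [3y] swap r/1=1112/27825: DF=(1 − 1112/27825·(0.959900+0.933800))/(1+1112/27825) = 1111/1250 ≈ 0.888800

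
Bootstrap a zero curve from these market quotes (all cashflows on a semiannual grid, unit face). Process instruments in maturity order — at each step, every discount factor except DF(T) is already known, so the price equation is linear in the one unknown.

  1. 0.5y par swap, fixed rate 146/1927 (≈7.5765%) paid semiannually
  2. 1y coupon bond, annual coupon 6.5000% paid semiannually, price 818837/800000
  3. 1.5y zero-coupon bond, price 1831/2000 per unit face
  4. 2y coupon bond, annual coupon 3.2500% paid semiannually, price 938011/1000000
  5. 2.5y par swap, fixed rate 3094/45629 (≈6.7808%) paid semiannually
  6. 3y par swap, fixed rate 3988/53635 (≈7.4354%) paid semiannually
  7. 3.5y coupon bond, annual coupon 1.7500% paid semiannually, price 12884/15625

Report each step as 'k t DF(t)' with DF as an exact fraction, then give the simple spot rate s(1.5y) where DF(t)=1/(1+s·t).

step 1 [0.5y] swap r/2=73/1927: DF=(1 − 73/1927·(0))/(1+73/1927) = 1927/2000 ≈ 0.963500
step 2 [1y] bond c/2=13/400: DF=(818837/800000 − 13/400·(0.963500))/(1+13/400) = 961/1000 ≈ 0.961000
step 3 [1.5y] zero: DF = P = 1831/2000 ≈ 0.915500
step 4 [2y] bond c/2=13/800: DF=(938011/1000000 − 13/800·(0.963500+0.961000+0.915500))/(1+13/800) = 1097/1250 ≈ 0.877600
step 5 [2.5y] swap r/2=1547/45629: DF=(1 − 1547/45629·(0.963500+0.961000+0.915500+0.877600))/(1+1547/45629) = 8453/10000 ≈ 0.845300
step 6 [3y] swap r/2=1994/53635: DF=(1 − 1994/53635·(0.963500+0.961000+0.915500+0.877600+0.845300))/(1+1994/53635) = 4003/5000 ≈ 0.800600
step 7 [3.5y] bond c/2=7/800: DF=(12884/15625 − 7/800·(0.963500+0.961000+0.915500+0.877600+0.845300+0.800600))/(1+7/800) = 7709/10000 ≈ 0.770900

1 1/2 1927/2000
2 1 961/1000
3 3/2 1831/2000
4 2 1097/1250
5 5/2 8453/10000
6 3 4003/5000
7 7/2 7709/10000
s(1.5y) = (1/(1831/2000) − 1)/(3/2) = 338/5493 ≈ 6.1533%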